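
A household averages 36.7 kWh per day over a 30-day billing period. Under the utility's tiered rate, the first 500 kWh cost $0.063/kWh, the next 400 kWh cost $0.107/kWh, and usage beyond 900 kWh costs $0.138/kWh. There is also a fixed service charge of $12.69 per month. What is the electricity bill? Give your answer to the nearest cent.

Usage = 36.7 kWh/day × 30 days = 1101 kWh
First 500 kWh × $0.063 = $31.50
Next 400 kWh × $0.107 = $42.80
Remaining 201 kWh × $0.138 = $27.74
Energy charge = $102.04; + service $12.69 = $114.73

$114.73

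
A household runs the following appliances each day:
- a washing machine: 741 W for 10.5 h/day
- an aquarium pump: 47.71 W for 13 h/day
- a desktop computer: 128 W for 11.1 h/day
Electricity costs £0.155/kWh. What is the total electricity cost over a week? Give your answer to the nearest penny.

washing machine: 741 W × 10.5 h × 7 d = 54,464 Wh = 54.46 kWh
aquarium pump: 47.71 W × 13 h × 7 d = 4,342 Wh = 4.342 kWh
desktop computer: 128 W × 11.1 h × 7 d = 9,946 Wh = 9.946 kWh
Total energy = 54.46 + 4.342 + 9.946 = 68.75 kWh
Cost = 68.75 kWh × £0.155 = £10.66

£10.66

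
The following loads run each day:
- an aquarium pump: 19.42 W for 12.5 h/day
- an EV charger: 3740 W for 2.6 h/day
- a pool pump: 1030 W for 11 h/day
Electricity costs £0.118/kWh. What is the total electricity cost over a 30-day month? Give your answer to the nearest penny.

£75.39

aquarium pump: 19.42 W × 12.5 h × 30 d = 7,283 Wh = 7.283 kWh
EV charger: 3740 W × 2.6 h × 30 d = 291,720 Wh = 291.7 kWh
pool pump: 1030 W × 11 h × 30 d = 339,900 Wh = 339.9 kWh
Total energy = 7.283 + 291.7 + 339.9 = 638.9 kWh
Cost = 638.9 kWh × £0.118 = £75.39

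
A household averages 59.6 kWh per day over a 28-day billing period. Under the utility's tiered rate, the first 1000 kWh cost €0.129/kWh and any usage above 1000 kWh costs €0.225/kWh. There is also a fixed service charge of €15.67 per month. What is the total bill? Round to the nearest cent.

€295.15

Usage = 59.6 kWh/day × 28 days = 1668.8 kWh
First 1000 kWh × €0.129 = €129.00
Remaining 668.8 kWh × €0.225 = €150.48
Energy charge = €279.48; + service €15.67 = €295.15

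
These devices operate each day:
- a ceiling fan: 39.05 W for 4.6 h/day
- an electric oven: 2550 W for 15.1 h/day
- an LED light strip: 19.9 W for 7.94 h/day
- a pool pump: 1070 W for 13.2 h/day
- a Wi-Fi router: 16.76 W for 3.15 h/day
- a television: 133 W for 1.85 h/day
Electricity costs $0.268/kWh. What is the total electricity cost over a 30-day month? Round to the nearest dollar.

ceiling fan: 39.05 W × 4.6 h × 30 d = 5,389 Wh = 5.389 kWh
electric oven: 2550 W × 15.1 h × 30 d = 1,155,150 Wh = 1,155 kWh
LED light strip: 19.9 W × 7.94 h × 30 d = 4,740 Wh = 4.74 kWh
pool pump: 1070 W × 13.2 h × 30 d = 423,720 Wh = 423.7 kWh
Wi-Fi router: 16.76 W × 3.15 h × 30 d = 1,584 Wh = 1.584 kWh
television: 133 W × 1.85 h × 30 d = 7,382 Wh = 7.381 kWh
Total energy = 5.389 + 1,155 + 4.74 + 423.7 + 1.584 + 7.381 = 1,598 kWh
Cost = 1,598 kWh × $0.268 = $428.25 ≈ $428

$428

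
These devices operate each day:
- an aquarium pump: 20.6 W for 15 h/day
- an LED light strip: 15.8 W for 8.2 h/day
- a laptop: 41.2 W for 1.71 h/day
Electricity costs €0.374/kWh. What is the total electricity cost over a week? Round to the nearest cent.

€1.33

aquarium pump: 20.6 W × 15 h × 7 d = 2,163 Wh = 2.163 kWh
LED light strip: 15.8 W × 8.2 h × 7 d = 907 Wh = 0.9069 kWh
laptop: 41.2 W × 1.71 h × 7 d = 493 Wh = 0.4932 kWh
Total energy = 2.163 + 0.9069 + 0.4932 = 3.563 kWh
Cost = 3.563 kWh × €0.374 = €1.33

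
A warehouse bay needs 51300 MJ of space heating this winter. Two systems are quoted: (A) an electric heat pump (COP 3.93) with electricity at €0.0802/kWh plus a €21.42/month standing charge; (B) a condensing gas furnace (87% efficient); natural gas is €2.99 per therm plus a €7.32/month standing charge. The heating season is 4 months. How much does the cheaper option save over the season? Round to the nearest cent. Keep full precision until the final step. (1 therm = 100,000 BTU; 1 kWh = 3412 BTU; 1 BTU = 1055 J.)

€1323.93

Heat load = 51300 MJ = 51,300,000,000 J / 1055 = 48,625,592 BTU
Gas: input = 48,625,592 / 0.87 = 55,891,486 BTU = 558.9 therm → 558.9 × €2.99 = €1,671.16; + 4 × €7.32 standing = €1,700.44
Heat pump: 48,625,592 BTU / 3412 = 14,250 kWh heat; / 3.93 = 3,626 kWh in → × €0.0802 = €290.83; + 4 × €21.42 standing = €376.51
Difference = |€1,700.44 − €376.51| = €1,323.93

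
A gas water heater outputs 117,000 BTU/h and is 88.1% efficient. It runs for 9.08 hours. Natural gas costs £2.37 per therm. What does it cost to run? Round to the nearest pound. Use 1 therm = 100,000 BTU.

£29

Heat delivered = 117,000 BTU/h × 9.08 h = 1,062,360 BTU
Gas input = 1,062,360 / 0.881 = 1,205,857 BTU
= 1,205,857 / 100,000 = 12.06 therm
Cost = 12.06 × £2.37/therm = £28.58 ≈ £29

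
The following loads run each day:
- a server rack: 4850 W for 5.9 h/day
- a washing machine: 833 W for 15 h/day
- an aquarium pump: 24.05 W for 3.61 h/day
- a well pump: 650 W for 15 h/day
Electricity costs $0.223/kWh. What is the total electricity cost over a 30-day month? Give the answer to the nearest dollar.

$341

server rack: 4850 W × 5.9 h × 30 d = 858,450 Wh = 858.5 kWh
washing machine: 833 W × 15 h × 30 d = 374,850 Wh = 374.9 kWh
aquarium pump: 24.05 W × 3.61 h × 30 d = 2,605 Wh = 2.605 kWh
well pump: 650 W × 15 h × 30 d = 292,500 Wh = 292.5 kWh
Total energy = 858.5 + 374.9 + 2.605 + 292.5 = 1,528 kWh
Cost = 1,528 kWh × $0.223 = $340.83 ≈ $341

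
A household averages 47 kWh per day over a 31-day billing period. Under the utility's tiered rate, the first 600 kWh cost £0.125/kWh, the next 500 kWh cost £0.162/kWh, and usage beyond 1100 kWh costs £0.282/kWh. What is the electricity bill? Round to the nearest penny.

£256.67

Usage = 47 kWh/day × 31 days = 1457 kWh
First 600 kWh × £0.125 = £75.00
Next 500 kWh × £0.162 = £81.00
Remaining 357 kWh × £0.282 = £100.67
Total = £256.67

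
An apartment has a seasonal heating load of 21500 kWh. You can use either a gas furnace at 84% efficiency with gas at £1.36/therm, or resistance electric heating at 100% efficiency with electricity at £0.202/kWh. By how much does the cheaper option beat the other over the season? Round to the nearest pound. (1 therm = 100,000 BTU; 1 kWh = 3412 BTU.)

£3155

Heat load = 21500 kWh × 3412 = 73,358,000 BTU
Gas: input = 73,358,000 / 0.84 = 87,330,952 BTU = 873.3 therm → 873.3 × £1.36 = £1,187.70
Electric: 73,358,000 BTU / 3412 = 21,500 kWh → × £0.202 = £4,343.00
Difference = |£1,187.70 − £4,343.00| = £3,155.30 ≈ £3155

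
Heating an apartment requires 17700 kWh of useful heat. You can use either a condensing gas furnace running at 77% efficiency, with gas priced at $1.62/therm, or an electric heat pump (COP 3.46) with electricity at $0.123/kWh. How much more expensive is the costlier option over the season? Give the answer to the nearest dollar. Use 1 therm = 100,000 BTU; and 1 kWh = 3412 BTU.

Heat load = 17700 kWh × 3412 = 60,392,400 BTU
Gas: input = 60,392,400 / 0.77 = 78,431,688 BTU = 784.3 therm → 784.3 × $1.62 = $1,270.59
Heat pump: 60,392,400 BTU / 3412 = 17,700 kWh heat; / 3.46 = 5,116 kWh in → × $0.123 = $629.22
Difference = |$1,270.59 − $629.22| = $641.37 ≈ $641

$641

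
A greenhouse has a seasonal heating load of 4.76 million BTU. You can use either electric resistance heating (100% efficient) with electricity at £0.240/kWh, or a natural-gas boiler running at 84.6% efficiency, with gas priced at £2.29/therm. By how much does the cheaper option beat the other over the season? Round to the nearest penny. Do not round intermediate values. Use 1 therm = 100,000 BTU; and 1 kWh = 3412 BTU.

£205.97

Heat load = 4.76 × 10⁶ BTU = 4,760,000 BTU
Gas: input = 4,760,000 / 0.846 = 5,626,478 BTU = 56.26 therm → 56.26 × £2.29 = £128.85
Electric: 4,760,000 BTU / 3412 = 1,395 kWh → × £0.240 = £334.82
Difference = |£128.85 − £334.82| = £205.97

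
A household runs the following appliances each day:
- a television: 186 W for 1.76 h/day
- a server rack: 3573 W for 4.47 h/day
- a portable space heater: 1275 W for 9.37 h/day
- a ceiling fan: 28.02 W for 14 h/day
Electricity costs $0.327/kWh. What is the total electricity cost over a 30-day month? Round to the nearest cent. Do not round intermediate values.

$280.94

television: 186 W × 1.76 h × 30 d = 9,821 Wh = 9.821 kWh
server rack: 3573 W × 4.47 h × 30 d = 479,139 Wh = 479.1 kWh
portable space heater: 1275 W × 9.37 h × 30 d = 358,402 Wh = 358.4 kWh
ceiling fan: 28.02 W × 14 h × 30 d = 11,768 Wh = 11.77 kWh
Total energy = 9.821 + 479.1 + 358.4 + 11.77 = 859.1 kWh
Cost = 859.1 kWh × $0.327 = $280.94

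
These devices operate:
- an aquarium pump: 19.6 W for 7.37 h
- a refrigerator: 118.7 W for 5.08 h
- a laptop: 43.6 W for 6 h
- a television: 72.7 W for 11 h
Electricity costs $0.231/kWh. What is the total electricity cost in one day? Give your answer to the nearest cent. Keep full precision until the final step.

$0.42

aquarium pump: 19.6 W × 7.37 h = 144 Wh = 0.1445 kWh
refrigerator: 118.7 W × 5.08 h = 603 Wh = 0.603 kWh
laptop: 43.6 W × 6 h = 262 Wh = 0.2616 kWh
television: 72.7 W × 11 h = 800 Wh = 0.7997 kWh
Total energy = 0.1445 + 0.603 + 0.2616 + 0.7997 = 1.809 kWh
Cost = 1.809 kWh × $0.231 = $0.42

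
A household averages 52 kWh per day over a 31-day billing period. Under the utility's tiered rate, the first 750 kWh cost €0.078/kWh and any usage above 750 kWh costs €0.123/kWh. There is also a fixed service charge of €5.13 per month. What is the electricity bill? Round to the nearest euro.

Usage = 52 kWh/day × 31 days = 1612 kWh
First 750 kWh × €0.078 = €58.50
Remaining 862 kWh × €0.123 = €106.03
Energy charge = €164.53; + service €5.13 = €169.66 ≈ €170

€170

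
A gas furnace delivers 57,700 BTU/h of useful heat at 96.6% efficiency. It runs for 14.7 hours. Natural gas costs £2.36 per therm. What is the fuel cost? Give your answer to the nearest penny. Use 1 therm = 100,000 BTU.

£20.72

Heat delivered = 57,700 BTU/h × 14.7 h = 848,190 BTU
Gas input = 848,190 / 0.966 = 878,043 BTU
= 878,043 / 100,000 = 8.78 therm
Cost = 8.78 × £2.36/therm = £20.72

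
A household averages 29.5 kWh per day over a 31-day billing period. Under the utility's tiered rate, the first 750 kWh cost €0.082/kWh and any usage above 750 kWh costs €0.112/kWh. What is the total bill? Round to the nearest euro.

€80

Usage = 29.5 kWh/day × 31 days = 914.5 kWh
First 750 kWh × €0.082 = €61.50
Remaining 164.5 kWh × €0.112 = €18.42
Total = €79.92 ≈ €80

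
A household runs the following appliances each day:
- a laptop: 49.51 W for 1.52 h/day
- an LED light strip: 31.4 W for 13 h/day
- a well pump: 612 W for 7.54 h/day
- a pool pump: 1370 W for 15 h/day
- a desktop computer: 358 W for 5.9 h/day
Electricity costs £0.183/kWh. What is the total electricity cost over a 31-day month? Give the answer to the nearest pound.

£157

laptop: 49.51 W × 1.52 h × 31 d = 2,333 Wh = 2.333 kWh
LED light strip: 31.4 W × 13 h × 31 d = 12,654 Wh = 12.65 kWh
well pump: 612 W × 7.54 h × 31 d = 143,049 Wh = 143 kWh
pool pump: 1370 W × 15 h × 31 d = 637,050 Wh = 637 kWh
desktop computer: 358 W × 5.9 h × 31 d = 65,478 Wh = 65.48 kWh
Total energy = 2.333 + 12.65 + 143 + 637 + 65.48 = 860.6 kWh
Cost = 860.6 kWh × £0.183 = £157.48 ≈ £157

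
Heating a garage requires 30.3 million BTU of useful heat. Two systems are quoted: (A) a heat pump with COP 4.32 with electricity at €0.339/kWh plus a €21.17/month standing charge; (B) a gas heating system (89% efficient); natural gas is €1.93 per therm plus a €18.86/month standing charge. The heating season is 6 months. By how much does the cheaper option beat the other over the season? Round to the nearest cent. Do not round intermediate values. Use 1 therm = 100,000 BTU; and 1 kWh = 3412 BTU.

Heat load = 30.3 × 10⁶ BTU = 30,300,000 BTU
Gas: input = 30,300,000 / 0.89 = 34,044,944 BTU = 340.4 therm → 340.4 × €1.93 = €657.07; + 6 × €18.86 standing = €770.23
Heat pump: 30,300,000 BTU / 3412 = 8,880 kWh heat; / 4.32 = 2,056 kWh in → × €0.339 = €696.87; + 6 × €21.17 standing = €823.89
Difference = |€770.23 − €823.89| = €53.66

€53.66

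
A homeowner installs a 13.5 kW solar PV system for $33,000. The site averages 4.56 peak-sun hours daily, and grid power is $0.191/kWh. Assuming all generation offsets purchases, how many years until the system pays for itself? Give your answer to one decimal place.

Daily generation = 13.5 kW × 4.56 h = 61.56 kWh
Annual generation = 61.56 × 365 = 22469 kWh
Annual savings = 22469 × $0.191 = $4,291.66
Payback = $33,000 / $4,291.66 = 7.69 years

7.7 years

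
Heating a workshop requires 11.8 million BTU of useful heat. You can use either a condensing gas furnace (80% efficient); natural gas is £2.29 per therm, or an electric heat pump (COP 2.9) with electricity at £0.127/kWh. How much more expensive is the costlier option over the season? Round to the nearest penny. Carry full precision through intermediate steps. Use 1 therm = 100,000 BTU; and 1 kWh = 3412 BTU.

Heat load = 11.8 × 10⁶ BTU = 11,800,000 BTU
Gas: input = 11,800,000 / 0.80 = 14,750,000 BTU = 147.5 therm → 147.5 × £2.29 = £337.77
Heat pump: 11,800,000 BTU / 3412 = 3,458 kWh heat; / 2.9 = 1,193 kWh in → × £0.127 = £151.45
Difference = |£337.77 − £151.45| = £186.32

£186.32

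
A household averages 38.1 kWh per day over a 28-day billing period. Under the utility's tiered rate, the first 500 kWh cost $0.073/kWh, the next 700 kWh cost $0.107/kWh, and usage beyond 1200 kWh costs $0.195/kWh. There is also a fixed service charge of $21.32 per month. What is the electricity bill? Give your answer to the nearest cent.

Usage = 38.1 kWh/day × 28 days = 1066.8 kWh
First 500 kWh × $0.073 = $36.50
Next 566.8 kWh × $0.107 = $60.65
Remaining tier: 0 kWh (not reached)
Energy charge = $97.15; + service $21.32 = $118.47

$118.47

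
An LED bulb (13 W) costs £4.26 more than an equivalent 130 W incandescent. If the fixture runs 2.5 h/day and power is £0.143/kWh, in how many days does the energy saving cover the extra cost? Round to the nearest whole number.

102 days

Power saved = 130 − 13 = 117 W
Daily energy saved = 117 W × 2.5 h = 292.5 Wh = 0.2925 kWh
Daily savings = 0.2925 × £0.143 = £0.0418
Payback = £4.26 / £0.0418 per day = 101.8 days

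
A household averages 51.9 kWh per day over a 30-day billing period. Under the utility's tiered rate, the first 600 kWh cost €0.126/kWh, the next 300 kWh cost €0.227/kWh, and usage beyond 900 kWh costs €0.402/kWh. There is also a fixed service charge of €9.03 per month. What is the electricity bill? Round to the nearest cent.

€416.84

Usage = 51.9 kWh/day × 30 days = 1557 kWh
First 600 kWh × €0.126 = €75.60
Next 300 kWh × €0.227 = €68.10
Remaining 657 kWh × €0.402 = €264.11
Energy charge = €407.81; + service €9.03 = €416.84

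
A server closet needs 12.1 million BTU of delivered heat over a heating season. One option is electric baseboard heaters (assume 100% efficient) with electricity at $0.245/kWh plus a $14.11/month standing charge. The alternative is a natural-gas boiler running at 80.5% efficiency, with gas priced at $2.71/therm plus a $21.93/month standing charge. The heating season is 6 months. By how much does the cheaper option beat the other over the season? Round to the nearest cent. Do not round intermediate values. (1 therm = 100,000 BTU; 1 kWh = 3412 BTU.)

$414.58

Heat load = 12.1 × 10⁶ BTU = 12,100,000 BTU
Gas: input = 12,100,000 / 0.805 = 15,031,056 BTU = 150.3 therm → 150.3 × $2.71 = $407.34; + 6 × $21.93 standing = $538.92
Electric: 12,100,000 BTU / 3412 = 3,546 kWh → × $0.245 = $868.85; + 6 × $14.11 standing = $953.51
Difference = |$538.92 − $953.51| = $414.58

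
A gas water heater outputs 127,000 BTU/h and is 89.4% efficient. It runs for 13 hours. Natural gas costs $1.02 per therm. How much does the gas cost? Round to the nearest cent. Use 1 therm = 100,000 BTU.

$18.84

Heat delivered = 127,000 BTU/h × 13 h = 1,651,000 BTU
Gas input = 1,651,000 / 0.894 = 1,846,756 BTU
= 1,846,756 / 100,000 = 18.47 therm
Cost = 18.47 × $1.02/therm = $18.84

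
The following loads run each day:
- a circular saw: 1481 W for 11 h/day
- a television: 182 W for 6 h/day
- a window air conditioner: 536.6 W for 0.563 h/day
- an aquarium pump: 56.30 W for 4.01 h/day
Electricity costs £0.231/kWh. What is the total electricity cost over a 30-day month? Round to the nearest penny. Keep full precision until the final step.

£124.12

circular saw: 1481 W × 11 h × 30 d = 488,730 Wh = 488.7 kWh
television: 182 W × 6 h × 30 d = 32,760 Wh = 32.76 kWh
window air conditioner: 536.6 W × 0.563 h × 30 d = 9,063 Wh = 9.063 kWh
aquarium pump: 56.30 W × 4.01 h × 30 d = 6,773 Wh = 6.773 kWh
Total energy = 488.7 + 32.76 + 9.063 + 6.773 = 537.3 kWh
Cost = 537.3 kWh × £0.231 = £124.12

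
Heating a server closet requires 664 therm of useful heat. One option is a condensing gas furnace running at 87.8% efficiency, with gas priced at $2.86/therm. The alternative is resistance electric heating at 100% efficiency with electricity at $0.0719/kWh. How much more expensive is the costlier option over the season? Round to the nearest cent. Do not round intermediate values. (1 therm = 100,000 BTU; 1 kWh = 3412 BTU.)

Heat load = 664 therm × 100,000 = 66,400,000 BTU
Gas: input = 66,400,000 / 0.878 = 75,626,424 BTU = 756.3 therm → 756.3 × $2.86 = $2,162.92
Electric: 66,400,000 BTU / 3412 = 19,460 kWh → × $0.0719 = $1,399.23
Difference = |$2,162.92 − $1,399.23| = $763.69

$763.69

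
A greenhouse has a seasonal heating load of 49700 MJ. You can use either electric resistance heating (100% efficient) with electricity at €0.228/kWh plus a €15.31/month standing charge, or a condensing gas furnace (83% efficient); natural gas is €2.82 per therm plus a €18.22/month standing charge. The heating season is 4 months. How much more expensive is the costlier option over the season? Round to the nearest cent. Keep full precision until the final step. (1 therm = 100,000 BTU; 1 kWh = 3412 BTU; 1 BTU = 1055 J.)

Heat load = 49700 MJ = 49,700,000,000 J / 1055 = 47,109,005 BTU
Gas: input = 47,109,005 / 0.83 = 56,757,837 BTU = 567.6 therm → 567.6 × €2.82 = €1,600.57; + 4 × €18.22 standing = €1,673.45
Electric: 47,109,005 BTU / 3412 = 13,810 kWh → × €0.228 = €3,147.96; + 4 × €15.31 standing = €3,209.20
Difference = |€1,673.45 − €3,209.20| = €1,535.75

€1535.75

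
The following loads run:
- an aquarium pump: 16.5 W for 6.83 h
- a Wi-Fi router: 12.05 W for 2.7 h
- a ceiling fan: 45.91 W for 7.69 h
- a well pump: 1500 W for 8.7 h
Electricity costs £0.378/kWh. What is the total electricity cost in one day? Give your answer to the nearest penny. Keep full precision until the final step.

£5.12

aquarium pump: 16.5 W × 6.83 h = 113 Wh = 0.1127 kWh
Wi-Fi router: 12.05 W × 2.7 h = 33 Wh = 0.03254 kWh
ceiling fan: 45.91 W × 7.69 h = 353 Wh = 0.353 kWh
well pump: 1500 W × 8.7 h = 13,050 Wh = 13.05 kWh
Total energy = 0.1127 + 0.03254 + 0.353 + 13.05 = 13.55 kWh
Cost = 13.55 kWh × £0.378 = £5.12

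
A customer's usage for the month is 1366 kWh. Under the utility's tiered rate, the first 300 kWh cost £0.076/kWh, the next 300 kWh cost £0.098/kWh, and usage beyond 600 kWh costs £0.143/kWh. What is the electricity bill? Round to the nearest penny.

First 300 kWh × £0.076 = £22.80
Next 300 kWh × £0.098 = £29.40
Remaining 766 kWh × £0.143 = £109.54
Total = £161.74

£161.74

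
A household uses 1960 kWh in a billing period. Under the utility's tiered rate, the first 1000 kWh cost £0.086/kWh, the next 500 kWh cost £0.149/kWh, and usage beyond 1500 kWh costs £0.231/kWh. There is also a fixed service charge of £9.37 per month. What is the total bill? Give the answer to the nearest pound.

£276

First 1000 kWh × £0.086 = £86.00
Next 500 kWh × £0.149 = £74.50
Remaining 460 kWh × £0.231 = £106.26
Energy charge = £266.76; + service £9.37 = £276.13 ≈ £276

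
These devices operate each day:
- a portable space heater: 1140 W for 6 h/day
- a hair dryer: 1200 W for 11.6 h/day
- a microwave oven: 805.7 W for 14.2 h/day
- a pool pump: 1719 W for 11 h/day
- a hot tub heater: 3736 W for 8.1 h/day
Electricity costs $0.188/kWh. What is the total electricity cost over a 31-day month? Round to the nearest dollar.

$474

portable space heater: 1140 W × 6 h × 31 d = 212,040 Wh = 212 kWh
hair dryer: 1200 W × 11.6 h × 31 d = 431,520 Wh = 431.5 kWh
microwave oven: 805.7 W × 14.2 h × 31 d = 354,669 Wh = 354.7 kWh
pool pump: 1719 W × 11 h × 31 d = 586,179 Wh = 586.2 kWh
hot tub heater: 3736 W × 8.1 h × 31 d = 938,110 Wh = 938.1 kWh
Total energy = 212 + 431.5 + 354.7 + 586.2 + 938.1 = 2,523 kWh
Cost = 2,523 kWh × $0.188 = $474.23 ≈ $474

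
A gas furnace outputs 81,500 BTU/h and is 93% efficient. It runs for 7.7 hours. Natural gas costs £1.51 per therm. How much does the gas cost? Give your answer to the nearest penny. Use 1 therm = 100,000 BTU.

£10.19

Heat delivered = 81,500 BTU/h × 7.7 h = 627,550 BTU
Gas input = 627,550 / 0.93 = 674,785 BTU
= 674,785 / 100,000 = 6.748 therm
Cost = 6.748 × £1.51/therm = £10.19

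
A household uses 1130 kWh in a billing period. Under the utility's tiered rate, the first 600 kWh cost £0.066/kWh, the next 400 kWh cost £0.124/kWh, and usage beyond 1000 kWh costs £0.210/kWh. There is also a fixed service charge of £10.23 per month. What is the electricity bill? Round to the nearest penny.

£126.73

First 600 kWh × £0.066 = £39.60
Next 400 kWh × £0.124 = £49.60
Remaining 130 kWh × £0.210 = £27.30
Energy charge = £116.50; + service £10.23 = £126.73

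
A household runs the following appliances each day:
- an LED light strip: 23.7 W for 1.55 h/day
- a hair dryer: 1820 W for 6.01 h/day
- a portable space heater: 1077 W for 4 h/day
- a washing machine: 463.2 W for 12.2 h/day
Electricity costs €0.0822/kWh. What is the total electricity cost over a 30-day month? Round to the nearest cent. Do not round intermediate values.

€51.62

LED light strip: 23.7 W × 1.55 h × 30 d = 1,102 Wh = 1.102 kWh
hair dryer: 1820 W × 6.01 h × 30 d = 328,146 Wh = 328.1 kWh
portable space heater: 1077 W × 4 h × 30 d = 129,240 Wh = 129.2 kWh
washing machine: 463.2 W × 12.2 h × 30 d = 169,531 Wh = 169.5 kWh
Total energy = 1.102 + 328.1 + 129.2 + 169.5 = 628 kWh
Cost = 628 kWh × €0.0822 = €51.62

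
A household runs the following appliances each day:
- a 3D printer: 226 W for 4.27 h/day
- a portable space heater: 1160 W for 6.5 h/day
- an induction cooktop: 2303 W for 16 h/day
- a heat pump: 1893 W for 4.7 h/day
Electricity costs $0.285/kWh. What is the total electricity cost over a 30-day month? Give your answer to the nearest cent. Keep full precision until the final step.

3D printer: 226 W × 4.27 h × 30 d = 28,951 Wh = 28.95 kWh
portable space heater: 1160 W × 6.5 h × 30 d = 226,200 Wh = 226.2 kWh
induction cooktop: 2303 W × 16 h × 30 d = 1,105,440 Wh = 1,105 kWh
heat pump: 1893 W × 4.7 h × 30 d = 266,913 Wh = 266.9 kWh
Total energy = 28.95 + 226.2 + 1,105 + 266.9 = 1,628 kWh
Cost = 1,628 kWh × $0.285 = $463.84

$463.84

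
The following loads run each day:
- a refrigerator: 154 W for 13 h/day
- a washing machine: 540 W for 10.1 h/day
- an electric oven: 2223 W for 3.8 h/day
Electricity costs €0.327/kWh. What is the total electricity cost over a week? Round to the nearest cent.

€36.40

refrigerator: 154 W × 13 h × 7 d = 14,014 Wh = 14.01 kWh
washing machine: 540 W × 10.1 h × 7 d = 38,178 Wh = 38.18 kWh
electric oven: 2223 W × 3.8 h × 7 d = 59,132 Wh = 59.13 kWh
Total energy = 14.01 + 38.18 + 59.13 = 111.3 kWh
Cost = 111.3 kWh × €0.327 = €36.40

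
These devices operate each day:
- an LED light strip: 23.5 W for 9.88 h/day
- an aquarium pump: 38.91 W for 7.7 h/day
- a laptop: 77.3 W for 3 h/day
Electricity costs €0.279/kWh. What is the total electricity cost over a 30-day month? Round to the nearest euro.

LED light strip: 23.5 W × 9.88 h × 30 d = 6,965 Wh = 6.965 kWh
aquarium pump: 38.91 W × 7.7 h × 30 d = 8,988 Wh = 8.988 kWh
laptop: 77.3 W × 3 h × 30 d = 6,957 Wh = 6.957 kWh
Total energy = 6.965 + 8.988 + 6.957 = 22.91 kWh
Cost = 22.91 kWh × €0.279 = €6.39 ≈ €6

€6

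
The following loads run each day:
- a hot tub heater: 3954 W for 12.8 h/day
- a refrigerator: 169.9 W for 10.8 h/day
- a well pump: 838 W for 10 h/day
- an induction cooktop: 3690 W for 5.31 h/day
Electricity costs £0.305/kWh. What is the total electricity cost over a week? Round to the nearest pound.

hot tub heater: 3954 W × 12.8 h × 7 d = 354,278 Wh = 354.3 kWh
refrigerator: 169.9 W × 10.8 h × 7 d = 12,844 Wh = 12.84 kWh
well pump: 838 W × 10 h × 7 d = 58,660 Wh = 58.66 kWh
induction cooktop: 3690 W × 5.31 h × 7 d = 137,157 Wh = 137.2 kWh
Total energy = 354.3 + 12.84 + 58.66 + 137.2 = 562.9 kWh
Cost = 562.9 kWh × £0.305 = £171.70 ≈ £172

£172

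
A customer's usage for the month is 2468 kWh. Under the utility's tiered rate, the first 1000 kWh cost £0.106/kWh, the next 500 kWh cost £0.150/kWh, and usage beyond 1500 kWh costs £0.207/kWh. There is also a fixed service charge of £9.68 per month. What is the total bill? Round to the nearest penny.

First 1000 kWh × £0.106 = £106.00
Next 500 kWh × £0.150 = £75.00
Remaining 968 kWh × £0.207 = £200.38
Energy charge = £381.38; + service £9.68 = £391.06

£391.06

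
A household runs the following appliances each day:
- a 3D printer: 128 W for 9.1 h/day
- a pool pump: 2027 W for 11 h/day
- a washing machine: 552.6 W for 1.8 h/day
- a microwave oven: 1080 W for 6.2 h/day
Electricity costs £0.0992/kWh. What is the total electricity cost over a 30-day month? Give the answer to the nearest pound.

3D printer: 128 W × 9.1 h × 30 d = 34,944 Wh = 34.94 kWh
pool pump: 2027 W × 11 h × 30 d = 668,910 Wh = 668.9 kWh
washing machine: 552.6 W × 1.8 h × 30 d = 29,840 Wh = 29.84 kWh
microwave oven: 1080 W × 6.2 h × 30 d = 200,880 Wh = 200.9 kWh
Total energy = 34.94 + 668.9 + 29.84 + 200.9 = 934.6 kWh
Cost = 934.6 kWh × £0.0992 = £92.71 ≈ £93

£93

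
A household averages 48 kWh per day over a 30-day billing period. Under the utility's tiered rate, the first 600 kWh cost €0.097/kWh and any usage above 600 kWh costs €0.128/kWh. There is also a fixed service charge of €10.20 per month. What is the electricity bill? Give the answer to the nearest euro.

€176

Usage = 48 kWh/day × 30 days = 1440 kWh
First 600 kWh × €0.097 = €58.20
Remaining 840 kWh × €0.128 = €107.52
Energy charge = €165.72; + service €10.20 = €175.92 ≈ €176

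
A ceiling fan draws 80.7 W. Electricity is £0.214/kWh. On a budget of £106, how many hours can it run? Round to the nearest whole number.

6138 h

Energy budget = £106 / £0.214 per kWh = 495.3 kWh = 495,327 Wh
Runtime = 495,327 Wh / 80.7 W = 6,138 h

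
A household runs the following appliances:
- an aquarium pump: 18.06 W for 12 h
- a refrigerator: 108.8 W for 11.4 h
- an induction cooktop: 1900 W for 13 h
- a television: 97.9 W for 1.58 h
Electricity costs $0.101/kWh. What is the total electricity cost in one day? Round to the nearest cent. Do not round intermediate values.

$2.66

aquarium pump: 18.06 W × 12 h = 217 Wh = 0.2167 kWh
refrigerator: 108.8 W × 11.4 h = 1,240 Wh = 1.24 kWh
induction cooktop: 1900 W × 13 h = 24,700 Wh = 24.7 kWh
television: 97.9 W × 1.58 h = 155 Wh = 0.1547 kWh
Total energy = 0.2167 + 1.24 + 24.7 + 0.1547 = 26.31 kWh
Cost = 26.31 kWh × $0.101 = $2.66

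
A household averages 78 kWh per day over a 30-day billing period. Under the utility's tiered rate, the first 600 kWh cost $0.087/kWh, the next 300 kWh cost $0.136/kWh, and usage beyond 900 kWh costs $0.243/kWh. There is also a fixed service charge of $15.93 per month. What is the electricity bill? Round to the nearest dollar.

Usage = 78 kWh/day × 30 days = 2340 kWh
First 600 kWh × $0.087 = $52.20
Next 300 kWh × $0.136 = $40.80
Remaining 1440 kWh × $0.243 = $349.92
Energy charge = $442.92; + service $15.93 = $458.85 ≈ $459

$459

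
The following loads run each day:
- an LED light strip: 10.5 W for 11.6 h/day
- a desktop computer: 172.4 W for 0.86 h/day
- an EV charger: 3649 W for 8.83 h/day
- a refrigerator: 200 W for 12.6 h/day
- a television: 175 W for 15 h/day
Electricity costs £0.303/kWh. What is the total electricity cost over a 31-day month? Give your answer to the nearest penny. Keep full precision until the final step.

LED light strip: 10.5 W × 11.6 h × 31 d = 3,776 Wh = 3.776 kWh
desktop computer: 172.4 W × 0.86 h × 31 d = 4,596 Wh = 4.596 kWh
EV charger: 3649 W × 8.83 h × 31 d = 998,841 Wh = 998.8 kWh
refrigerator: 200 W × 12.6 h × 31 d = 78,120 Wh = 78.12 kWh
television: 175 W × 15 h × 31 d = 81,375 Wh = 81.38 kWh
Total energy = 3.776 + 4.596 + 998.8 + 78.12 + 81.38 = 1,167 kWh
Cost = 1,167 kWh × £0.303 = £353.51

£353.51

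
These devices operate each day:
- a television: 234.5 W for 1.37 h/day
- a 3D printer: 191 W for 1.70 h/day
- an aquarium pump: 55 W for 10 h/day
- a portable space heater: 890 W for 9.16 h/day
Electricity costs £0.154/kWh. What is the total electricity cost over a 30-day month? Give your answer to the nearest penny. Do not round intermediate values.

£43.19

television: 234.5 W × 1.37 h × 30 d = 9,638 Wh = 9.638 kWh
3D printer: 191 W × 1.70 h × 30 d = 9,741 Wh = 9.741 kWh
aquarium pump: 55 W × 10 h × 30 d = 16,500 Wh = 16.5 kWh
portable space heater: 890 W × 9.16 h × 30 d = 244,572 Wh = 244.6 kWh
Total energy = 9.638 + 9.741 + 16.5 + 244.6 = 280.5 kWh
Cost = 280.5 kWh × £0.154 = £43.19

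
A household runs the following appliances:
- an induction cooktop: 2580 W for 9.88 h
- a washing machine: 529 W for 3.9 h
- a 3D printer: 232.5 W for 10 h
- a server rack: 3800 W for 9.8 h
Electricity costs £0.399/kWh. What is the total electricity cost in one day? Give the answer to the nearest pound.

induction cooktop: 2580 W × 9.88 h = 25,490 Wh = 25.49 kWh
washing machine: 529 W × 3.9 h = 2,063 Wh = 2.063 kWh
3D printer: 232.5 W × 10 h = 2,325 Wh = 2.325 kWh
server rack: 3800 W × 9.8 h = 37,240 Wh = 37.24 kWh
Total energy = 25.49 + 2.063 + 2.325 + 37.24 = 67.12 kWh
Cost = 67.12 kWh × £0.399 = £26.78 ≈ £27

£27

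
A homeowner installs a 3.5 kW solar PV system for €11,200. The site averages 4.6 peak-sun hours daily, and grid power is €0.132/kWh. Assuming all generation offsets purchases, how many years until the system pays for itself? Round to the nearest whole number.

Daily generation = 3.5 kW × 4.6 h = 16.1 kWh
Annual generation = 16.1 × 365 = 5876.5 kWh
Annual savings = 5876.5 × €0.132 = €775.70
Payback = €11,200 / €775.70 = 14.4 years

14 years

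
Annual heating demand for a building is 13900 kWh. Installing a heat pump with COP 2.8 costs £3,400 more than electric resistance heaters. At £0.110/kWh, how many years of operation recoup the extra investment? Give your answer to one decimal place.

Resistance: 13900 kWh × £0.110 = £1,529.00/yr
Heat pump: 13900 / 2.8 = 4964 kWh in → × £0.110 = £546.07/yr
Annual savings = £982.93
Payback = £3,400 / £982.93 = 3.46 years

3.5 years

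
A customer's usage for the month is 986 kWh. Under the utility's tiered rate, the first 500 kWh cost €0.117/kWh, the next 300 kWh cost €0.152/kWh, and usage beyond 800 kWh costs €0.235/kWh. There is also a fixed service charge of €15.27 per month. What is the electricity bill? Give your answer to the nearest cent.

First 500 kWh × €0.117 = €58.50
Next 300 kWh × €0.152 = €45.60
Remaining 186 kWh × €0.235 = €43.71
Energy charge = €147.81; + service €15.27 = €163.08

€163.08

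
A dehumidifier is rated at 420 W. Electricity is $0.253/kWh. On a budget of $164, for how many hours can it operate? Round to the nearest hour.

1543 h

Energy budget = $164 / $0.253 per kWh = 648.2 kWh = 648,221 Wh
Runtime = 648,221 Wh / 420 W = 1,543 h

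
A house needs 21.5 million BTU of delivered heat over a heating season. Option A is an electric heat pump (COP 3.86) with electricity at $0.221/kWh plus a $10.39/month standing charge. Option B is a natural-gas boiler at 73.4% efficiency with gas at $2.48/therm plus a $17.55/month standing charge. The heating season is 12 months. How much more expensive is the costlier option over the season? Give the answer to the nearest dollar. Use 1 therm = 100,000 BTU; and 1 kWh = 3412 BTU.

Heat load = 21.5 × 10⁶ BTU = 21,500,000 BTU
Gas: input = 21,500,000 / 0.734 = 29,291,553 BTU = 292.9 therm → 292.9 × $2.48 = $726.43; + 12 × $17.55 standing = $937.03
Heat pump: 21,500,000 BTU / 3412 = 6,301 kWh heat; / 3.86 = 1,632 kWh in → × $0.221 = $360.77; + 12 × $10.39 standing = $485.45
Difference = |$937.03 − $485.45| = $451.58 ≈ $452

$452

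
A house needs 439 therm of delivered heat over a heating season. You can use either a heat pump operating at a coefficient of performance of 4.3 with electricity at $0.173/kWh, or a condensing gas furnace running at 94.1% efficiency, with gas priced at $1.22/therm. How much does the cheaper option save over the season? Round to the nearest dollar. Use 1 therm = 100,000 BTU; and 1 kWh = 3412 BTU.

Heat load = 439 therm × 100,000 = 43,900,000 BTU
Gas: input = 43,900,000 / 0.941 = 46,652,497 BTU = 466.5 therm → 466.5 × $1.22 = $569.16
Heat pump: 43,900,000 BTU / 3412 = 12,870 kWh heat; / 4.3 = 2,992 kWh in → × $0.173 = $517.65
Difference = |$569.16 − $517.65| = $51.51 ≈ $52

$52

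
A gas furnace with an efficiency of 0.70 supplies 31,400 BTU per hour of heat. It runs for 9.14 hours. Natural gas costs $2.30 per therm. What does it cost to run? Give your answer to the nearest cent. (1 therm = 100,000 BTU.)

$9.43

Heat delivered = 31,400 BTU/h × 9.14 h = 286,996 BTU
Gas input = 286,996 / 0.70 = 409,994 BTU
= 409,994 / 100,000 = 4.1 therm
Cost = 4.1 × $2.30/therm = $9.43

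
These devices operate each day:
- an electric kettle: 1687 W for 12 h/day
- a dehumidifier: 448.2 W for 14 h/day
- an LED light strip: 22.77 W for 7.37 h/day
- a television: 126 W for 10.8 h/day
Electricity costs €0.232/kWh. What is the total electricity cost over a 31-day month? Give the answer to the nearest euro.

electric kettle: 1687 W × 12 h × 31 d = 627,564 Wh = 627.6 kWh
dehumidifier: 448.2 W × 14 h × 31 d = 194,519 Wh = 194.5 kWh
LED light strip: 22.77 W × 7.37 h × 31 d = 5,202 Wh = 5.202 kWh
television: 126 W × 10.8 h × 31 d = 42,185 Wh = 42.18 kWh
Total energy = 627.6 + 194.5 + 5.202 + 42.18 = 869.5 kWh
Cost = 869.5 kWh × €0.232 = €201.72 ≈ €202

€202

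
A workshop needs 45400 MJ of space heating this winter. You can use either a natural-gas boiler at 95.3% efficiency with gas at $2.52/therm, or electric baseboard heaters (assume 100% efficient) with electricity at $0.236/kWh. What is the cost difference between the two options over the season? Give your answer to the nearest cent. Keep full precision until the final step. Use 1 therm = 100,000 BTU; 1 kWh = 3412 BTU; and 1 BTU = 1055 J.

$1838.59

Heat load = 45400 MJ = 45,400,000,000 J / 1055 = 43,033,175 BTU
Gas: input = 43,033,175 / 0.953 = 45,155,483 BTU = 451.6 therm → 451.6 × $2.52 = $1,137.92
Electric: 43,033,175 BTU / 3412 = 12,610 kWh → × $0.236 = $2,976.50
Difference = |$1,137.92 − $2,976.50| = $1,838.59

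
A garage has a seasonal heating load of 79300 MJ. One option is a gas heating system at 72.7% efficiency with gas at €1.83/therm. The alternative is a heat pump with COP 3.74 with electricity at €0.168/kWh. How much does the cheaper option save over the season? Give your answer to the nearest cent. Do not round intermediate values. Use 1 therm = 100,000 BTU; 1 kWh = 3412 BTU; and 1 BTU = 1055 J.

€902.49

Heat load = 79300 MJ = 79,300,000,000 J / 1055 = 75,165,877 BTU
Gas: input = 75,165,877 / 0.727 = 103,391,853 BTU = 1,034 therm → 1,034 × €1.83 = €1,892.07
Heat pump: 75,165,877 BTU / 3412 = 22,030 kWh heat; / 3.74 = 5,890 kWh in → × €0.168 = €989.58
Difference = |€1,892.07 − €989.58| = €902.49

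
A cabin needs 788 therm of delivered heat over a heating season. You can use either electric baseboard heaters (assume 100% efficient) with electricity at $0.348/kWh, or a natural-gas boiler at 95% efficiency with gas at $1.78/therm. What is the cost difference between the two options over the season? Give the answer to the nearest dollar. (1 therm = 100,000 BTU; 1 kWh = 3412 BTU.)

$6561

Heat load = 788 therm × 100,000 = 78,800,000 BTU
Gas: input = 78,800,000 / 0.95 = 82,947,368 BTU = 829.5 therm → 829.5 × $1.78 = $1,476.46
Electric: 78,800,000 BTU / 3412 = 23,090 kWh → × $0.348 = $8,037.05
Difference = |$1,476.46 − $8,037.05| = $6,560.58 ≈ $6561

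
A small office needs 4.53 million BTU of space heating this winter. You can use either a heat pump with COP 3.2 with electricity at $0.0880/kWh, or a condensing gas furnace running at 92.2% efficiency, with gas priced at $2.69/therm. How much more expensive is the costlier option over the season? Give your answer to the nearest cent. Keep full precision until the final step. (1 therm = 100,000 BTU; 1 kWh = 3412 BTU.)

$95.66

Heat load = 4.53 × 10⁶ BTU = 4,530,000 BTU
Gas: input = 4,530,000 / 0.922 = 4,913,232 BTU = 49.13 therm → 49.13 × $2.69 = $132.17
Heat pump: 4,530,000 BTU / 3412 = 1,328 kWh heat; / 3.2 = 414.9 kWh in → × $0.0880 = $36.51
Difference = |$132.17 − $36.51| = $95.66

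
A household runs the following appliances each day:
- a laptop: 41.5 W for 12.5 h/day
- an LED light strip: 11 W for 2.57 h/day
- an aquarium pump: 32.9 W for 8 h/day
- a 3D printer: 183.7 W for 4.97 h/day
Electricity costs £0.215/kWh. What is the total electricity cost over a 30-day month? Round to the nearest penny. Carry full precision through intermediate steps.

laptop: 41.5 W × 12.5 h × 30 d = 15,562 Wh = 15.56 kWh
LED light strip: 11 W × 2.57 h × 30 d = 848 Wh = 0.8481 kWh
aquarium pump: 32.9 W × 8 h × 30 d = 7,896 Wh = 7.896 kWh
3D printer: 183.7 W × 4.97 h × 30 d = 27,390 Wh = 27.39 kWh
Total energy = 15.56 + 0.8481 + 7.896 + 27.39 = 51.7 kWh
Cost = 51.7 kWh × £0.215 = £11.11

£11.11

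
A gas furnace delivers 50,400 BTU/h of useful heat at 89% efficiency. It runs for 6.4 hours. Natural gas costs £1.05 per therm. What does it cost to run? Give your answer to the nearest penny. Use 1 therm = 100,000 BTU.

Heat delivered = 50,400 BTU/h × 6.4 h = 322,560 BTU
Gas input = 322,560 / 0.89 = 362,427 BTU
= 362,427 / 100,000 = 3.624 therm
Cost = 3.624 × £1.05/therm = £3.81

£3.81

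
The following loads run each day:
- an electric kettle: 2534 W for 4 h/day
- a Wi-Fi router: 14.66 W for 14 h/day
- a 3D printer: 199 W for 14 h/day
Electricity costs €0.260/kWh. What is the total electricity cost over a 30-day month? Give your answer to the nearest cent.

electric kettle: 2534 W × 4 h × 30 d = 304,080 Wh = 304.1 kWh
Wi-Fi router: 14.66 W × 14 h × 30 d = 6,157 Wh = 6.157 kWh
3D printer: 199 W × 14 h × 30 d = 83,580 Wh = 83.58 kWh
Total energy = 304.1 + 6.157 + 83.58 = 393.8 kWh
Cost = 393.8 kWh × €0.260 = €102.39

€102.39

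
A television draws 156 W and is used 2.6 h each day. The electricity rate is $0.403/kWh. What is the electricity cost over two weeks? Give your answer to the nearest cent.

$2.29

Energy = 156 W × 2.6 h/day × 14 days = 5,678 Wh = 5.678 kWh
Cost = 5.678 kWh × $0.403/kWh = $2.29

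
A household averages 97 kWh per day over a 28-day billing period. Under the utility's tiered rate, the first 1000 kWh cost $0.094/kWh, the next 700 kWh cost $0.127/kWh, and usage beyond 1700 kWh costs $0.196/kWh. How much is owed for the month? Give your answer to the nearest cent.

Usage = 97 kWh/day × 28 days = 2716 kWh
First 1000 kWh × $0.094 = $94.00
Next 700 kWh × $0.127 = $88.90
Remaining 1016 kWh × $0.196 = $199.14
Total = $382.04

$382.04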